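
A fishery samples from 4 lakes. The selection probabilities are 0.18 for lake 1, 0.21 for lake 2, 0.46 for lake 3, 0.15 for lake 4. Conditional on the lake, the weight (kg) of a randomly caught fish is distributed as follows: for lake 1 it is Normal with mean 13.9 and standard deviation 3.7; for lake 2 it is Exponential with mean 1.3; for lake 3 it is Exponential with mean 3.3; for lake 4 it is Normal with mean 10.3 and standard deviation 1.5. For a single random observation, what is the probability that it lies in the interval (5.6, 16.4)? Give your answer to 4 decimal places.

Conditional on each lake, P(5.6 < X < 16.4): 1: 0.737936; 2: 0.0134613; 3: 0.176293; 4: 0.999112.
By total probability, P(5.6 < X < 16.4) = 0.18·0.737936 + 0.21·0.0134613 + 0.46·0.176293 + 0.15·0.999112 = 0.366617.

0.3666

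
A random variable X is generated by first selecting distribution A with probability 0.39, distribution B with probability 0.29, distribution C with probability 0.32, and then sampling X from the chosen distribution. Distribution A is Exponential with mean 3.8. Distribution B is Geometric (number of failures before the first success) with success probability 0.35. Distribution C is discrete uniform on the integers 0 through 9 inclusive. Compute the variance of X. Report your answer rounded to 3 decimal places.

10.947

Per component, A: μ=3.8, E[X²]=28.88; B: μ=1.85714, E[X²]=8.7551; C: μ=4.5, E[X²]=28.5.
E[X] = 0.39·3.8 + 0.29·1.85714 + 0.32·4.5 = 3.46057.
E[X²] = 0.39·28.88 + 0.29·8.7551 + 0.32·28.5 = 22.9222.
Var(X) = E[X²] − (E[X])² = 22.9222 − 11.9756 = 10.9466.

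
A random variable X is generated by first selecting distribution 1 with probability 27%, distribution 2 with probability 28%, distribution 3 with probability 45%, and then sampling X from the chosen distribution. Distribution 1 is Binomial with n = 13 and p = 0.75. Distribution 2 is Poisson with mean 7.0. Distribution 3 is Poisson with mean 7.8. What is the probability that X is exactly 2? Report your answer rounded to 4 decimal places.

Conditional on each component, P(X = 2): 1: 1.04606e-05; 2: 0.0223411; 3: 0.0124641.
By total probability, P(X = 2) = 0.27·1.04606e-05 + 0.28·0.0223411 + 0.45·0.0124641 = 0.0118672.

0.0119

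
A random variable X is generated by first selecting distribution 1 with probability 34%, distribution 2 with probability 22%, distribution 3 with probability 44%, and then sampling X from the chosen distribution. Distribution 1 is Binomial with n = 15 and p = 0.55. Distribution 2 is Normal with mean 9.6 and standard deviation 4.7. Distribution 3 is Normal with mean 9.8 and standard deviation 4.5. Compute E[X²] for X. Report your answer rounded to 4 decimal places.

For each component E[X²] = Var + (mean)², giving 1: 71.775; 2: 114.25; 3: 116.29.
Overall E[X²] = 0.34·71.775 + 0.22·114.25 + 0.44·116.29 = 100.706.

100.7061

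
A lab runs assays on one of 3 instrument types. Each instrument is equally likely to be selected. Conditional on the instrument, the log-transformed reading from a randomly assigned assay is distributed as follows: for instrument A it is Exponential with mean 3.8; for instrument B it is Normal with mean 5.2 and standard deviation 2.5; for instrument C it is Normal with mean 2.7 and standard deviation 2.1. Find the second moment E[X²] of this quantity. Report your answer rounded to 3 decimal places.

24.623

For each component E[X²] = Var + (mean)², giving A: 28.88; B: 33.29; C: 11.7.
Overall E[X²] = 0.333333·28.88 + 0.333333·33.29 + 0.333333·11.7 = 24.6233.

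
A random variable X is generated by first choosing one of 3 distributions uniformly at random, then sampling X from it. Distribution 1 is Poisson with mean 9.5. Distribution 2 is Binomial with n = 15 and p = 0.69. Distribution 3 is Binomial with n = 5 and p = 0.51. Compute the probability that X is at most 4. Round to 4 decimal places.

Conditional on each component, P(X ≤ 4): 1: 0.0402627; 2: 0.000916901; 3: 0.965497.
By total probability, P(X ≤ 4) = 0.333333·0.0402627 + 0.333333·0.000916901 + 0.333333·0.965497 = 0.335559.

0.3356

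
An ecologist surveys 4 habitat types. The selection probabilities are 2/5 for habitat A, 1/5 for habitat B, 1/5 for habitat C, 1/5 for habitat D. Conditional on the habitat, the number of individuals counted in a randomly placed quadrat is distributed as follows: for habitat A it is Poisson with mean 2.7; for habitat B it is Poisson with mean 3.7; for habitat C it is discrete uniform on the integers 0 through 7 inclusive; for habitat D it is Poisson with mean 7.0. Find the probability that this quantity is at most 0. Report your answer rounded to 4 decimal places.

0.0570

Conditional on each habitat, P(X ≤ 0): A: 0.0672055; B: 0.0247235; C: 0.125; D: 0.000911882.
By total probability, P(X ≤ 0) = 0.4·0.0672055 + 0.2·0.0247235 + 0.2·0.125 + 0.2·0.000911882 = 0.0570093.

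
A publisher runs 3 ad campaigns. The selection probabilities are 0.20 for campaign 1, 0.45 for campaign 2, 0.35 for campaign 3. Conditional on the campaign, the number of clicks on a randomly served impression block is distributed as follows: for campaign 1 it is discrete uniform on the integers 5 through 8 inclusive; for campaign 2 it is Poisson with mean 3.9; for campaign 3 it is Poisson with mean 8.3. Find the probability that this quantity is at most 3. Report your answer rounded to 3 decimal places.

0.216

Conditional on each campaign, P(X ≤ 3): 1: 0; 2: 0.453247; 3: 0.0345545.
By total probability, P(X ≤ 3) = 0.2·0 + 0.45·0.453247 + 0.35·0.0345545 = 0.216055.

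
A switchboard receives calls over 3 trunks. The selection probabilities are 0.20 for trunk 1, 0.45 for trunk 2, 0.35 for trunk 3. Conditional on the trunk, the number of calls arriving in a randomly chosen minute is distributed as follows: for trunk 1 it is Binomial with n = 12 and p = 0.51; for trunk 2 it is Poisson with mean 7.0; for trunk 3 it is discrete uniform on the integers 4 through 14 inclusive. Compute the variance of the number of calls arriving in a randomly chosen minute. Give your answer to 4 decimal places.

Per component, 1: μ=6.12, E[X²]=40.4532; 2: μ=7, E[X²]=56; 3: μ=9, E[X²]=91.
E[X] = 0.2·6.12 + 0.45·7 + 0.35·9 = 7.524.
E[X²] = 0.2·40.4532 + 0.45·56 + 0.35·91 = 65.1406.
Var(X) = E[X²] − (E[X])² = 65.1406 − 56.6106 = 8.53006.

8.5301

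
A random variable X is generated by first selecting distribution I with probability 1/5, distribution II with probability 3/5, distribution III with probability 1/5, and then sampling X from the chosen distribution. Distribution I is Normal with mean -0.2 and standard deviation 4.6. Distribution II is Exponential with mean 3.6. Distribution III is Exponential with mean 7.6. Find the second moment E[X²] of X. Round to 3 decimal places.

For each component E[X²] = Var + (mean)², giving I: 21.2; II: 25.92; III: 115.52.
Overall E[X²] = 0.2·21.2 + 0.6·25.92 + 0.2·115.52 = 42.896.

42.896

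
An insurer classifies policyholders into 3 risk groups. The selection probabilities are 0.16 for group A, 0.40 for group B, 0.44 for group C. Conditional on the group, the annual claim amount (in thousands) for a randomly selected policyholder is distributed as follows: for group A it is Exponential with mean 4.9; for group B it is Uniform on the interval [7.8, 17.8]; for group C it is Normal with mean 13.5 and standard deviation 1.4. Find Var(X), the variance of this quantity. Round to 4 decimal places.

17.3246

Per component, A: μ=4.9, E[X²]=48.02; B: μ=12.8, E[X²]=172.173; C: μ=13.5, E[X²]=184.21.
E[X] = 0.16·4.9 + 0.4·12.8 + 0.44·13.5 = 11.844.
E[X²] = 0.16·48.02 + 0.4·172.173 + 0.44·184.21 = 157.605.
Var(X) = E[X²] − (E[X])² = 157.605 − 140.28 = 17.3246.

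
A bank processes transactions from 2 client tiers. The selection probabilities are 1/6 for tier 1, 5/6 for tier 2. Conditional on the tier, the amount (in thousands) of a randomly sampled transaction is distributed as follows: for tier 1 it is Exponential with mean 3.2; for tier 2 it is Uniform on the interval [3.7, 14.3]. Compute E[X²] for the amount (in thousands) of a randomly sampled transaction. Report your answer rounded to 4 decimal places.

For each component E[X²] = Var + (mean)², giving 1: 20.48; 2: 90.3633.
Overall E[X²] = 0.166667·20.48 + 0.833333·90.3633 = 78.7161.

78.7161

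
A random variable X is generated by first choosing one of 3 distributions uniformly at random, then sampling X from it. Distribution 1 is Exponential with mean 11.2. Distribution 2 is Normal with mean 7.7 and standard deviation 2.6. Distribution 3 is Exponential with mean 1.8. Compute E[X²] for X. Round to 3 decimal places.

For each component E[X²] = Var + (mean)², giving 1: 250.88; 2: 66.05; 3: 6.48.
Overall E[X²] = 0.333333·250.88 + 0.333333·66.05 + 0.333333·6.48 = 107.803.

107.803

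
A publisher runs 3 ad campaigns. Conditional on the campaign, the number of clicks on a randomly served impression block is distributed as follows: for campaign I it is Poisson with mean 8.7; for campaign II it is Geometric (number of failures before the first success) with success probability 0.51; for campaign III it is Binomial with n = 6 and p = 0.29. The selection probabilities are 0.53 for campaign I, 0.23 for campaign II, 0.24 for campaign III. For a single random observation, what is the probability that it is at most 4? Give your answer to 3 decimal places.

0.496

Conditional on each campaign, P(X ≤ 4): I: 0.0659685; II: 0.971752; III: 0.990667.
By total probability, P(X ≤ 4) = 0.53·0.0659685 + 0.23·0.971752 + 0.24·0.990667 = 0.496227.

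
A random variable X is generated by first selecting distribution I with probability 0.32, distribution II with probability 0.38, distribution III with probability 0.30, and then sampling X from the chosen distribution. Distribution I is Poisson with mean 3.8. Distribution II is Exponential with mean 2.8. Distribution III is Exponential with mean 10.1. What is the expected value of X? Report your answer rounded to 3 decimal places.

Component means — I: 3.8; II: 2.8; III: 10.1.
E[X] = 0.32·3.8 + 0.38·2.8 + 0.3·10.1 = 5.31.

5.310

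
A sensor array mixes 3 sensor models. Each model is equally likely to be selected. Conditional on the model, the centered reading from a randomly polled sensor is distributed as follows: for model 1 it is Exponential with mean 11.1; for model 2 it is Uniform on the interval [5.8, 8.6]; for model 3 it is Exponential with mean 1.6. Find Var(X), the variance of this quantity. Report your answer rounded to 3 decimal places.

Per component, 1: μ=11.1, E[X²]=246.42; 2: μ=7.2, E[X²]=52.4933; 3: μ=1.6, E[X²]=5.12.
E[X] = 0.333333·11.1 + 0.333333·7.2 + 0.333333·1.6 = 6.63333.
E[X²] = 0.333333·246.42 + 0.333333·52.4933 + 0.333333·5.12 = 101.344.
Var(X) = E[X²] − (E[X])² = 101.344 − 44.0011 = 57.3433.

57.343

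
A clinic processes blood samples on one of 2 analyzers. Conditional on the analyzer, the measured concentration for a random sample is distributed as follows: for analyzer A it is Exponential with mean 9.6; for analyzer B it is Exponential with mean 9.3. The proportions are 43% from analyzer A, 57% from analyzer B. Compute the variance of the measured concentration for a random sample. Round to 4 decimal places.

88.9502

Per component, A: μ=9.6, E[X²]=184.32; B: μ=9.3, E[X²]=172.98.
E[X] = 0.43·9.6 + 0.57·9.3 = 9.429.
E[X²] = 0.43·184.32 + 0.57·172.98 = 177.856.
Var(X) = E[X²] − (E[X])² = 177.856 − 88.906 = 88.9502.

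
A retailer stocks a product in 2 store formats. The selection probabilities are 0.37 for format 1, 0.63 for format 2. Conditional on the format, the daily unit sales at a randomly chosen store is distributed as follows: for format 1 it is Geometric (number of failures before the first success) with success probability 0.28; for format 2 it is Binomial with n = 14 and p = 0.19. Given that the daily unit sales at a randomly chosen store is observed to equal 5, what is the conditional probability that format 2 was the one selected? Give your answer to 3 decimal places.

Likelihoods P(X=5 | ·): 1: 0.0541777; 2: 0.0744042.
Posterior ∝ prior × likelihood. Numerator for 2: 0.63·0.0744042 = 0.0468746.
Normalizing constant: 0.37·0.0541777 + 0.63·0.0744042 = 0.0669204.
P(2 | observation) = 0.0468746 / 0.0669204 = 0.700454.

0.700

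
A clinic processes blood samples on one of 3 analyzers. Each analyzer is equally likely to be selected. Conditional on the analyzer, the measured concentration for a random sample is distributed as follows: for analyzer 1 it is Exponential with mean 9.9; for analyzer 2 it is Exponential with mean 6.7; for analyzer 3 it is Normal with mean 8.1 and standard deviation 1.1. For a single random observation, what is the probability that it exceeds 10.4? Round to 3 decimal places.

Conditional on each analyzer, P(X > 10.4): 1: 0.349761; 2: 0.211773; 3: 0.0182681.
By total probability, P(X > 10.4) = 0.333333·0.349761 + 0.333333·0.211773 + 0.333333·0.0182681 = 0.193267.

0.193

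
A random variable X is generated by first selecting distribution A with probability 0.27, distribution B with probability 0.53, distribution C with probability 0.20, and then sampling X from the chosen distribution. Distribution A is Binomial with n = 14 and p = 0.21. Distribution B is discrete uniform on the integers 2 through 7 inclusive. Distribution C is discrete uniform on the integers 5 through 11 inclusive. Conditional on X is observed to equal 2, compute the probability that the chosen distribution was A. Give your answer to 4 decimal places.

Likelihoods P(X=2 | ·): A: 0.23714; B: 0.166667; C: 0.
Posterior ∝ prior × likelihood. Numerator for A: 0.27·0.23714 = 0.0640278.
Normalizing constant: 0.27·0.23714 + 0.53·0.166667 + 0.2·0 = 0.152361.
P(A | observation) = 0.0640278 / 0.152361 = 0.420237.

0.4202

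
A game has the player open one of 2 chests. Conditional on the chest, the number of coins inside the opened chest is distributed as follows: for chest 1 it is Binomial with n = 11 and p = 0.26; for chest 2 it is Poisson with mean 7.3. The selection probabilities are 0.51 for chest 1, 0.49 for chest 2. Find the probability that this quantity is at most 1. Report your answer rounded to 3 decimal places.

Conditional on each chest, P(X ≤ 1): 1: 0.177264; 2: 0.00560697.
By total probability, P(X ≤ 1) = 0.51·0.177264 + 0.49·0.00560697 = 0.0931519.

0.093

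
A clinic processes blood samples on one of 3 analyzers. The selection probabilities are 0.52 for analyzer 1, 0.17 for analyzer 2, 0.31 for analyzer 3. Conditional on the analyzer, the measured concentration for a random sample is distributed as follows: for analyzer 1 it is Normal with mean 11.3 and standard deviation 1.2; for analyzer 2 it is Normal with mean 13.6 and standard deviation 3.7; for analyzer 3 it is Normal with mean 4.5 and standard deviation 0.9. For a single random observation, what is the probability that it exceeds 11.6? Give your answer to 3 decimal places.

0.329

Conditional on each analyzer, P(X > 11.6): 1: 0.401294; 2: 0.705588; 3: 1.55431e-15.
By total probability, P(X > 11.6) = 0.52·0.401294 + 0.17·0.705588 + 0.31·1.55431e-15 = 0.328623.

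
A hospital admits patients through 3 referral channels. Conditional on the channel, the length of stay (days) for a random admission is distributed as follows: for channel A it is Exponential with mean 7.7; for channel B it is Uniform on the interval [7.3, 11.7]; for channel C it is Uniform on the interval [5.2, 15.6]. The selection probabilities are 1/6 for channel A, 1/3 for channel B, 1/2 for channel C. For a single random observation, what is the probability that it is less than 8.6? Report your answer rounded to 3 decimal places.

Conditional on each channel, P(X < 8.6): A: 0.672702; B: 0.295455; C: 0.326923.
By total probability, P(X < 8.6) = 0.166667·0.672702 + 0.333333·0.295455 + 0.5·0.326923 = 0.374063.

0.374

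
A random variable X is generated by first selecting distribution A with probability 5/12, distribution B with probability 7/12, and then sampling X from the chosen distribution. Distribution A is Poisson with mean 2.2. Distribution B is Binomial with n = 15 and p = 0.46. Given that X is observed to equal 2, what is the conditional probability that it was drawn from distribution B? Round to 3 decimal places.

0.037

Likelihoods P(X=2 | ·): A: 0.268144; B: 0.00737605.
Posterior ∝ prior × likelihood. Numerator for B: 0.583333·0.00737605 = 0.0043027.
Normalizing constant: 0.416667·0.268144 + 0.583333·0.00737605 = 0.116029.
P(B | observation) = 0.0043027 / 0.116029 = 0.0370829.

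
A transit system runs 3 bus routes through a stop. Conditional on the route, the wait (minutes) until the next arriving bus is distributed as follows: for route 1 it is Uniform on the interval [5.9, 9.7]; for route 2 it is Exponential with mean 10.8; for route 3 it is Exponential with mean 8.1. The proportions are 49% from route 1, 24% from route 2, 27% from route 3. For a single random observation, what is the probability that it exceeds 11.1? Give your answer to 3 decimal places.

Conditional on each route, P(X > 11.1): 1: 0; 2: 0.357801; 3: 0.254013.
By total probability, P(X > 11.1) = 0.49·0 + 0.24·0.357801 + 0.27·0.254013 = 0.154456.

0.154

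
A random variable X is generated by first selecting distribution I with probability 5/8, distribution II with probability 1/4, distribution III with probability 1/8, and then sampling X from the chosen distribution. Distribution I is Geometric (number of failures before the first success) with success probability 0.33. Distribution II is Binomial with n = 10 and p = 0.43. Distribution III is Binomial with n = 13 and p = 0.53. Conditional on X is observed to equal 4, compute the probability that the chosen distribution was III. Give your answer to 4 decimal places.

Likelihoods P(X=4 | ·): I: 0.0664987; II: 0.246231; III: 0.0631379.
Posterior ∝ prior × likelihood. Numerator for III: 0.125·0.0631379 = 0.00789224.
Normalizing constant: 0.625·0.0664987 + 0.25·0.246231 + 0.125·0.0631379 = 0.111012.
P(III | observation) = 0.00789224 / 0.111012 = 0.0710938.

0.0711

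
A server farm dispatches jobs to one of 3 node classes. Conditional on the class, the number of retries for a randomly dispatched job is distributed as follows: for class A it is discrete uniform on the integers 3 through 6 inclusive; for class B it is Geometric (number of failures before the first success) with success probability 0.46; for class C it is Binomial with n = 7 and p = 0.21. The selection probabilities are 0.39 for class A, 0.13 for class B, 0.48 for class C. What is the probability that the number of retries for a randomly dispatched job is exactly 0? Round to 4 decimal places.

0.1520

Conditional on each class, P(X = 0): A: 0; B: 0.46; C: 0.192039.
By total probability, P(X = 0) = 0.39·0 + 0.13·0.46 + 0.48·0.192039 = 0.151979.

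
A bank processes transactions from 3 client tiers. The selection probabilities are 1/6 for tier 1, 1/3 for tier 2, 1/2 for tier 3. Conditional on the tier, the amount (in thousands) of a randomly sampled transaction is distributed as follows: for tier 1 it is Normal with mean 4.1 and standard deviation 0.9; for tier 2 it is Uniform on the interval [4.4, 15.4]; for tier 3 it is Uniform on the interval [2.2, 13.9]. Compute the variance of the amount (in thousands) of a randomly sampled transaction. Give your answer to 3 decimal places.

Per component, 1: μ=4.1, E[X²]=17.62; 2: μ=9.9, E[X²]=108.093; 3: μ=8.05, E[X²]=76.21.
E[X] = 0.166667·4.1 + 0.333333·9.9 + 0.5·8.05 = 8.00833.
E[X²] = 0.166667·17.62 + 0.333333·108.093 + 0.5·76.21 = 77.0728.
Var(X) = E[X²] − (E[X])² = 77.0728 − 64.1334 = 12.9394.

12.939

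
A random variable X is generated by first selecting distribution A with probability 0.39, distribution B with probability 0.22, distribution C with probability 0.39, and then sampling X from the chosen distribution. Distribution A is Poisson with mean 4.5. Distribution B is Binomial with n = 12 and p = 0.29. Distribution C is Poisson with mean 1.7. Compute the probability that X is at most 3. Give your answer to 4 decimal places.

Conditional on each component, P(X ≤ 3): A: 0.342296; B: 0.52353; C: 0.906811.
By total probability, P(X ≤ 3) = 0.39·0.342296 + 0.22·0.52353 + 0.39·0.906811 = 0.602328.

0.6023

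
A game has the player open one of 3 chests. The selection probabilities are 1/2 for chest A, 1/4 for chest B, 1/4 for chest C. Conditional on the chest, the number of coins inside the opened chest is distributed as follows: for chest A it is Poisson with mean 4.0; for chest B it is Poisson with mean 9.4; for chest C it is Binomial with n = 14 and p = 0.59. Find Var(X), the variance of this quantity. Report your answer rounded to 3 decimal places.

11.191

Per component, A: μ=4, E[X²]=20; B: μ=9.4, E[X²]=97.76; C: μ=8.26, E[X²]=71.6142.
E[X] = 0.5·4 + 0.25·9.4 + 0.25·8.26 = 6.415.
E[X²] = 0.5·20 + 0.25·97.76 + 0.25·71.6142 = 52.3436.
Var(X) = E[X²] − (E[X])² = 52.3436 − 41.1522 = 11.1913.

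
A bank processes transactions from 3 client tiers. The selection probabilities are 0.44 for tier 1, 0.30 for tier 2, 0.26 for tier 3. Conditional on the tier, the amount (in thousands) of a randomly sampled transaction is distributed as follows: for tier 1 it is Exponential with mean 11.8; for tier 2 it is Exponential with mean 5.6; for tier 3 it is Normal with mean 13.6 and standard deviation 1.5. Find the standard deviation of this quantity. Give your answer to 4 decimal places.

Per component, 1: μ=11.8, E[X²]=278.48; 2: μ=5.6, E[X²]=62.72; 3: μ=13.6, E[X²]=187.21.
E[X] = 0.44·11.8 + 0.3·5.6 + 0.26·13.6 = 10.408.
E[X²] = 0.44·278.48 + 0.3·62.72 + 0.26·187.21 = 190.022.
Var(X) = E[X²] − (E[X])² = 190.022 − 108.326 = 81.6953.
SD(X) = √81.6953 = 9.03855.

9.0385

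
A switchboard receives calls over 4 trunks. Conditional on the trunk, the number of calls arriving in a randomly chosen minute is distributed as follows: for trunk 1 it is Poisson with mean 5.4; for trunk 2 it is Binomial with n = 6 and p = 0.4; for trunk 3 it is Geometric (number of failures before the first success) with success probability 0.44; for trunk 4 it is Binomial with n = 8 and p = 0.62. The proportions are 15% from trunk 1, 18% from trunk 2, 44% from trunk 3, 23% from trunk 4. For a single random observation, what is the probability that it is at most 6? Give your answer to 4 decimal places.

Conditional on each trunk, P(X ≤ 6): 1: 0.701671; 2: 1; 3: 0.982729; 4: 0.871109.
By total probability, P(X ≤ 6) = 0.15·0.701671 + 0.18·1 + 0.44·0.982729 + 0.23·0.871109 = 0.918007.

0.9180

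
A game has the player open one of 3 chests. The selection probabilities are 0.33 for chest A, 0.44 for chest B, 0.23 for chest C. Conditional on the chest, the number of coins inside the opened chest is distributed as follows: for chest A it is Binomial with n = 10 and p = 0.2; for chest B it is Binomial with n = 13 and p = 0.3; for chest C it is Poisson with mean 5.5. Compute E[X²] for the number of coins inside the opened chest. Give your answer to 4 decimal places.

For each component E[X²] = Var + (mean)², giving A: 5.6; B: 17.94; C: 35.75.
Overall E[X²] = 0.33·5.6 + 0.44·17.94 + 0.23·35.75 = 17.9641.

17.9641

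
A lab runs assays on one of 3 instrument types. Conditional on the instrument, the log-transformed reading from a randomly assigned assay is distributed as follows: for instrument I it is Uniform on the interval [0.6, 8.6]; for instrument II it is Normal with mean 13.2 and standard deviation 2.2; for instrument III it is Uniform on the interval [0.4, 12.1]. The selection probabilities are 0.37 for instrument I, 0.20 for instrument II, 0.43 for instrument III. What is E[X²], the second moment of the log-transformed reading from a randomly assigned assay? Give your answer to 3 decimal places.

For each component E[X²] = Var + (mean)², giving I: 26.4933; II: 179.08; III: 50.47.
Overall E[X²] = 0.37·26.4933 + 0.2·179.08 + 0.43·50.47 = 67.3206.

67.321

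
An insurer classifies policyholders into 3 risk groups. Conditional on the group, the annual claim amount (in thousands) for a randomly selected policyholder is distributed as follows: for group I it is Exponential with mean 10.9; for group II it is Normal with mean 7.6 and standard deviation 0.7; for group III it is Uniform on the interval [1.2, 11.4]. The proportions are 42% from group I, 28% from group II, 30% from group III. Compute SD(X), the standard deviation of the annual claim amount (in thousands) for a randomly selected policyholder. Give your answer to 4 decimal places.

Per component, I: μ=10.9, E[X²]=237.62; II: μ=7.6, E[X²]=58.25; III: μ=6.3, E[X²]=48.36.
E[X] = 0.42·10.9 + 0.28·7.6 + 0.3·6.3 = 8.596.
E[X²] = 0.42·237.62 + 0.28·58.25 + 0.3·48.36 = 130.618.
Var(X) = E[X²] − (E[X])² = 130.618 − 73.8912 = 56.7272.
SD(X) = √56.7272 = 7.53175.

7.5317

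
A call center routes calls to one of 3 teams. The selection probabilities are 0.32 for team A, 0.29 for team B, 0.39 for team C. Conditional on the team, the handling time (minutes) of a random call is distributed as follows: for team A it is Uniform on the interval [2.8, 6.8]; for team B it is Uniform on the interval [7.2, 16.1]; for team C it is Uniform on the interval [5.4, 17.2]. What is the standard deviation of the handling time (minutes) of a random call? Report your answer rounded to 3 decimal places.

4.063

Per component, A: μ=4.8, E[X²]=24.3733; B: μ=11.65, E[X²]=142.323; C: μ=11.3, E[X²]=139.293.
E[X] = 0.32·4.8 + 0.29·11.65 + 0.39·11.3 = 9.3215.
E[X²] = 0.32·24.3733 + 0.29·142.323 + 0.39·139.293 = 103.398.
Var(X) = E[X²] − (E[X])² = 103.398 − 86.8904 = 16.5073.
SD(X) = √16.5073 = 4.06291.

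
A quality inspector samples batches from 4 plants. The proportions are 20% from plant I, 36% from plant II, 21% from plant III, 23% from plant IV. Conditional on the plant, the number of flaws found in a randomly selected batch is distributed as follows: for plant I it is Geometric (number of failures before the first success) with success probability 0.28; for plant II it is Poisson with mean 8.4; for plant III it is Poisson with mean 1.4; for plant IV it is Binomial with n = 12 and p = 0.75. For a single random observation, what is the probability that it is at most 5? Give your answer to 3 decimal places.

0.441

Conditional on each plant, P(X ≤ 5): I: 0.860686; II: 0.157277; III: 0.996799; IV: 0.0142528.
By total probability, P(X ≤ 5) = 0.2·0.860686 + 0.36·0.157277 + 0.21·0.996799 + 0.23·0.0142528 = 0.441363.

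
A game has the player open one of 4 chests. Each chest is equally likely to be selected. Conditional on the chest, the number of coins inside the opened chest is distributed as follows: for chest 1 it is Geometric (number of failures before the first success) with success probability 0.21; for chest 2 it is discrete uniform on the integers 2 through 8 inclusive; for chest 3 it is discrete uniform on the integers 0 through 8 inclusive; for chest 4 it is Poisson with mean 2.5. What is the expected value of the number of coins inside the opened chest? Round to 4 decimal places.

3.8155

Component means — 1: 3.7619; 2: 5; 3: 4; 4: 2.5.
E[X] = 0.25·3.7619 + 0.25·5 + 0.25·4 + 0.25·2.5 = 3.81548.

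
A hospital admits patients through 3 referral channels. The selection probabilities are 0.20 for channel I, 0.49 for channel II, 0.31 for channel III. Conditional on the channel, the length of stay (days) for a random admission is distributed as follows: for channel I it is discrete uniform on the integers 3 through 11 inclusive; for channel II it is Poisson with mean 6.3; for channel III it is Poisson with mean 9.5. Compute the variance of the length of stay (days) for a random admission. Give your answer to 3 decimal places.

Per component, I: μ=7, E[X²]=55.6667; II: μ=6.3, E[X²]=45.99; III: μ=9.5, E[X²]=99.75.
E[X] = 0.2·7 + 0.49·6.3 + 0.31·9.5 = 7.432.
E[X²] = 0.2·55.6667 + 0.49·45.99 + 0.31·99.75 = 64.5909.
Var(X) = E[X²] − (E[X])² = 64.5909 − 55.2346 = 9.35631.

9.356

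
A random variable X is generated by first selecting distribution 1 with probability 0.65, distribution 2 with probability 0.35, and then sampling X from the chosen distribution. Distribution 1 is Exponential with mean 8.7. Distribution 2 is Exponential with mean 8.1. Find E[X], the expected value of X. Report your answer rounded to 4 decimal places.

Component means — 1: 8.7; 2: 8.1.
E[X] = 0.65·8.7 + 0.35·8.1 = 8.49.

8.4900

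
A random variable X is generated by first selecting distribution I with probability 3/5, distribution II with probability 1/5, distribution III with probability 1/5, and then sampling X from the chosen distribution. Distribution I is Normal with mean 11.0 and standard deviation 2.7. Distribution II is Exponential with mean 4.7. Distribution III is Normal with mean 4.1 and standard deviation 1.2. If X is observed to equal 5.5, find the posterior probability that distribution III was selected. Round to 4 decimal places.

Likelihoods f(5.5 | ·): I: 0.0185562; II: 0.0660215; III: 0.168332.
Posterior ∝ prior × likelihood. Numerator for III: 0.2·0.168332 = 0.0336664.
Normalizing constant: 0.6·0.0185562 + 0.2·0.0660215 + 0.2·0.168332 = 0.0580045.
P(III | observation) = 0.0336664 / 0.0580045 = 0.580411.

0.5804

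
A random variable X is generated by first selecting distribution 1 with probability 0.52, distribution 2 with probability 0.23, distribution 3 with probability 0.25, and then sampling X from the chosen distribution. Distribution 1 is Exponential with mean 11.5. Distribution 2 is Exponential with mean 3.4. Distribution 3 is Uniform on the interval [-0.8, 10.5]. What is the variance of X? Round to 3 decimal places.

Per component, 1: μ=11.5, E[X²]=264.5; 2: μ=3.4, E[X²]=23.12; 3: μ=4.85, E[X²]=34.1633.
E[X] = 0.52·11.5 + 0.23·3.4 + 0.25·4.85 = 7.9745.
E[X²] = 0.52·264.5 + 0.23·23.12 + 0.25·34.1633 = 151.398.
Var(X) = E[X²] − (E[X])² = 151.398 − 63.5927 = 87.8058.

87.806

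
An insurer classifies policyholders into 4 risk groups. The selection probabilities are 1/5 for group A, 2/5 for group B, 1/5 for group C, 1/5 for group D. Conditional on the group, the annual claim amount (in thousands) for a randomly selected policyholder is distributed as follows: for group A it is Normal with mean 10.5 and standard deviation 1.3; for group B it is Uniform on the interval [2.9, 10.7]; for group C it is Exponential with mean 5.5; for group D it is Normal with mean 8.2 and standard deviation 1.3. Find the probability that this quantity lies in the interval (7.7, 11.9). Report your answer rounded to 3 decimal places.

Conditional on each group, P(7.7 < X < 11.9): A: 0.843617; B: 0.384615; C: 0.13169; D: 0.647526.
By total probability, P(7.7 < X < 11.9) = 0.2·0.843617 + 0.4·0.384615 + 0.2·0.13169 + 0.2·0.647526 = 0.478413.

0.478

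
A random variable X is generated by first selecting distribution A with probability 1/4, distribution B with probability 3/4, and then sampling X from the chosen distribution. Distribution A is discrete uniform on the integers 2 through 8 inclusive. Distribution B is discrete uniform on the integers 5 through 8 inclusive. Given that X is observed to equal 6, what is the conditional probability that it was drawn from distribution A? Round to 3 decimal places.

0.160

Likelihoods P(X=6 | ·): A: 0.142857; B: 0.25.
Posterior ∝ prior × likelihood. Numerator for A: 0.25·0.142857 = 0.0357143.
Normalizing constant: 0.25·0.142857 + 0.75·0.25 = 0.223214.
P(A | observation) = 0.0357143 / 0.223214 = 0.16.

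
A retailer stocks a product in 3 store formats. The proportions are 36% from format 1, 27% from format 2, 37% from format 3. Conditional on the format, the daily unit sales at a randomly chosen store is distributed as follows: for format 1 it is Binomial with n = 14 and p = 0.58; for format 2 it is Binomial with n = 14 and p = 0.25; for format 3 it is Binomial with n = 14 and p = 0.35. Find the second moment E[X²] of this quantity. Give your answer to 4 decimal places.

For each component E[X²] = Var + (mean)², giving 1: 69.3448; 2: 14.875; 3: 27.195.
Overall E[X²] = 0.36·69.3448 + 0.27·14.875 + 0.37·27.195 = 39.0425.

39.0425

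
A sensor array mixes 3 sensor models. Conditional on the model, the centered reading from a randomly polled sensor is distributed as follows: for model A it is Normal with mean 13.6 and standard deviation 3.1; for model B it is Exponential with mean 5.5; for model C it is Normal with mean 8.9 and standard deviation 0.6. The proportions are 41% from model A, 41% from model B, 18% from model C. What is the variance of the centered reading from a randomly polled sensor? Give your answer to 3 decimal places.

29.920

Per component, A: μ=13.6, E[X²]=194.57; B: μ=5.5, E[X²]=60.5; C: μ=8.9, E[X²]=79.57.
E[X] = 0.41·13.6 + 0.41·5.5 + 0.18·8.9 = 9.433.
E[X²] = 0.41·194.57 + 0.41·60.5 + 0.18·79.57 = 118.901.
Var(X) = E[X²] − (E[X])² = 118.901 − 88.9815 = 29.9198.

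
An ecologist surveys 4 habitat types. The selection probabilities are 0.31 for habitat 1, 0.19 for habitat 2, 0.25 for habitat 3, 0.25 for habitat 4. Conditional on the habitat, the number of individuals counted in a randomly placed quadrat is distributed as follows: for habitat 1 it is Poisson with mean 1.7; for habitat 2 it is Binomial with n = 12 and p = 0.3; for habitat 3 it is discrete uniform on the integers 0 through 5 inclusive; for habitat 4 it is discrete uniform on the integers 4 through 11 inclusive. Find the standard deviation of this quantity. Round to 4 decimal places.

Per component, 1: μ=1.7, E[X²]=4.59; 2: μ=3.6, E[X²]=15.48; 3: μ=2.5, E[X²]=9.16667; 4: μ=7.5, E[X²]=61.5.
E[X] = 0.31·1.7 + 0.19·3.6 + 0.25·2.5 + 0.25·7.5 = 3.711.
E[X²] = 0.31·4.59 + 0.19·15.48 + 0.25·9.16667 + 0.25·61.5 = 22.0308.
Var(X) = E[X²] − (E[X])² = 22.0308 − 13.7715 = 8.25925.
SD(X) = √8.25925 = 2.87389.

2.8739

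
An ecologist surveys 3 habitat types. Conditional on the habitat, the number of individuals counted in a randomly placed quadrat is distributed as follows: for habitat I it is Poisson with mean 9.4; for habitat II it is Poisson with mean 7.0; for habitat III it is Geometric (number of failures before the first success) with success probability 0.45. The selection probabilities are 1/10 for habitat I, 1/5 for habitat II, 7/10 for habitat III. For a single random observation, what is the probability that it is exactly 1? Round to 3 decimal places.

Conditional on each habitat, P(X = 1): I: 0.000777606; II: 0.00638317; III: 0.2475.
By total probability, P(X = 1) = 0.1·0.000777606 + 0.2·0.00638317 + 0.7·0.2475 = 0.174604.

0.175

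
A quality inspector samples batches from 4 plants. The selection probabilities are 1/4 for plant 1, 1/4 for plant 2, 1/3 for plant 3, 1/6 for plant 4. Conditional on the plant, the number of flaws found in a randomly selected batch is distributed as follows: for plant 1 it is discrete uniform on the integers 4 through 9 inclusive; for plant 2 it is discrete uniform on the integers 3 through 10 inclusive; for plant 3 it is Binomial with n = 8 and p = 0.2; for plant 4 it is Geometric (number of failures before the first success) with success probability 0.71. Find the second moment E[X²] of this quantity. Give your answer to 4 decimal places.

24.5704

For each component E[X²] = Var + (mean)², giving 1: 45.1667; 2: 47.5; 3: 3.84; 4: 0.742115.
Overall E[X²] = 0.25·45.1667 + 0.25·47.5 + 0.333333·3.84 + 0.166667·0.742115 = 24.5704.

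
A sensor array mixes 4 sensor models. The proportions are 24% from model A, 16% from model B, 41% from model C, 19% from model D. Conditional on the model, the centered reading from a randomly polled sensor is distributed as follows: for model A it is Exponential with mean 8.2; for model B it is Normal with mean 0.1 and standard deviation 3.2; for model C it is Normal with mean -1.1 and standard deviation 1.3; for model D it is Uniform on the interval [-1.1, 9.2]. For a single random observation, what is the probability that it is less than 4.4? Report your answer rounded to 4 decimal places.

0.7568

Conditional on each model, P(X < 4.4): A: 0.415258; B: 0.910485; C: 0.999988; D: 0.533981.
By total probability, P(X < 4.4) = 0.24·0.415258 + 0.16·0.910485 + 0.41·0.999988 + 0.19·0.533981 = 0.756791.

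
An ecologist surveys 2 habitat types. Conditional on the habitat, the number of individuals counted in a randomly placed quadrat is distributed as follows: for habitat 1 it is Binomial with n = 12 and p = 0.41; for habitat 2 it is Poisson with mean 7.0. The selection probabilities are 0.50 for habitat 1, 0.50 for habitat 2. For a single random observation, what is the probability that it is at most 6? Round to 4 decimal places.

0.6366

Conditional on each habitat, P(X ≤ 6): 1: 0.823544; 2: 0.449711.
By total probability, P(X ≤ 6) = 0.5·0.823544 + 0.5·0.449711 = 0.636627.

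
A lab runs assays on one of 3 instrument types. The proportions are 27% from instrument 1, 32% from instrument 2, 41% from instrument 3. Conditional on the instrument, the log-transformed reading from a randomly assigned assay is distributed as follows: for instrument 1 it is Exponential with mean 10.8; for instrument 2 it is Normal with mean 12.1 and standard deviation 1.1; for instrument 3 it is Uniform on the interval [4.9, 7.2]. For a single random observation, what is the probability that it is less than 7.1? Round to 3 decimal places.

0.522

Conditional on each instrument, P(X < 7.1): 1: 0.481807; 2: 2.74084e-06; 3: 0.956522.
By total probability, P(X < 7.1) = 0.27·0.481807 + 0.32·2.74084e-06 + 0.41·0.956522 = 0.522263.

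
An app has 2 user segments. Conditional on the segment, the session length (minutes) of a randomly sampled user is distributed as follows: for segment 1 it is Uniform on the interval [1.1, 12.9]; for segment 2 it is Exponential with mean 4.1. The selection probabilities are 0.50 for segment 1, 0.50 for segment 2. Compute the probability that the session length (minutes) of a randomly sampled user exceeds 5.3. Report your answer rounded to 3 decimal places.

Conditional on each segment, P(X > 5.3): 1: 0.644068; 2: 0.274533.
By total probability, P(X > 5.3) = 0.5·0.644068 + 0.5·0.274533 = 0.459301.

0.459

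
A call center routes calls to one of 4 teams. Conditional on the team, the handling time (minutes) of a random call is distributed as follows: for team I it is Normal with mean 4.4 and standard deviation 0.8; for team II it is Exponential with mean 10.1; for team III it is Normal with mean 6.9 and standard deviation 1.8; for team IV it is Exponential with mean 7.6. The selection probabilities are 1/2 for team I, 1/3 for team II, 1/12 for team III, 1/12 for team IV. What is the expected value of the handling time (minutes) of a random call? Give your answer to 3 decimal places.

6.775

Component means — I: 4.4; II: 10.1; III: 6.9; IV: 7.6.
E[X] = 0.5·4.4 + 0.333333·10.1 + 0.0833333·6.9 + 0.0833333·7.6 = 6.775.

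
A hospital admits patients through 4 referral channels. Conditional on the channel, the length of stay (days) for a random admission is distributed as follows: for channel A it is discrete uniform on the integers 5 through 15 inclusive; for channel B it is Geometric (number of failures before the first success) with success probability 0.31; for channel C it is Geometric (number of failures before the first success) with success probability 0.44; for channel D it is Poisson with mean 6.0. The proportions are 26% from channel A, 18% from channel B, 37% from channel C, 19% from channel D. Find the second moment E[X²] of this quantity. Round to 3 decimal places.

40.434

For each component E[X²] = Var + (mean)², giving A: 110; B: 12.1342; C: 4.5124; D: 42.
Overall E[X²] = 0.26·110 + 0.18·12.1342 + 0.37·4.5124 + 0.19·42 = 40.4337.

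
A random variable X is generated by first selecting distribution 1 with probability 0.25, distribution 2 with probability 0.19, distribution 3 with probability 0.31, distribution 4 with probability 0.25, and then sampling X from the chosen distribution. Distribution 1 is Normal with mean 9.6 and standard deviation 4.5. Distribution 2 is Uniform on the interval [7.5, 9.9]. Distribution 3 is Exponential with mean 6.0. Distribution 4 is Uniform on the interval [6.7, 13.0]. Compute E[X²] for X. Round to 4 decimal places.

For each component E[X²] = Var + (mean)², giving 1: 112.41; 2: 76.17; 3: 72; 4: 100.33.
Overall E[X²] = 0.25·112.41 + 0.19·76.17 + 0.31·72 + 0.25·100.33 = 89.9773.

89.9773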